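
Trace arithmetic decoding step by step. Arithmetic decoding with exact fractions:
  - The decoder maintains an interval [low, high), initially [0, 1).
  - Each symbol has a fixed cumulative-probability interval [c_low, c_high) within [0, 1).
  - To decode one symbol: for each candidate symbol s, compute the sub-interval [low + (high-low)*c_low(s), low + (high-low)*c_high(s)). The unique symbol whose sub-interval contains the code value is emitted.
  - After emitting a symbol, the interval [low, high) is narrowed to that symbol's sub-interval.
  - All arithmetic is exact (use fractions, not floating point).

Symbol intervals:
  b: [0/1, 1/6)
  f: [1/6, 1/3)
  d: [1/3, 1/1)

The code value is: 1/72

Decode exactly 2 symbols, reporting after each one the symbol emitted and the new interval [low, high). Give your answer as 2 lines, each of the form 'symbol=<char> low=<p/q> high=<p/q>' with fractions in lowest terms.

Step 1: interval [0/1, 1/1), width = 1/1 - 0/1 = 1/1
  'b': [0/1 + 1/1*0/1, 0/1 + 1/1*1/6) = [0/1, 1/6) <- contains code 1/72
  'f': [0/1 + 1/1*1/6, 0/1 + 1/1*1/3) = [1/6, 1/3)
  'd': [0/1 + 1/1*1/3, 0/1 + 1/1*1/1) = [1/3, 1/1)
  emit 'b', narrow to [0/1, 1/6)
Step 2: interval [0/1, 1/6), width = 1/6 - 0/1 = 1/6
  'b': [0/1 + 1/6*0/1, 0/1 + 1/6*1/6) = [0/1, 1/36) <- contains code 1/72
  'f': [0/1 + 1/6*1/6, 0/1 + 1/6*1/3) = [1/36, 1/18)
  'd': [0/1 + 1/6*1/3, 0/1 + 1/6*1/1) = [1/18, 1/6)
  emit 'b', narrow to [0/1, 1/36)

Answer: symbol=b low=0/1 high=1/6
symbol=b low=0/1 high=1/36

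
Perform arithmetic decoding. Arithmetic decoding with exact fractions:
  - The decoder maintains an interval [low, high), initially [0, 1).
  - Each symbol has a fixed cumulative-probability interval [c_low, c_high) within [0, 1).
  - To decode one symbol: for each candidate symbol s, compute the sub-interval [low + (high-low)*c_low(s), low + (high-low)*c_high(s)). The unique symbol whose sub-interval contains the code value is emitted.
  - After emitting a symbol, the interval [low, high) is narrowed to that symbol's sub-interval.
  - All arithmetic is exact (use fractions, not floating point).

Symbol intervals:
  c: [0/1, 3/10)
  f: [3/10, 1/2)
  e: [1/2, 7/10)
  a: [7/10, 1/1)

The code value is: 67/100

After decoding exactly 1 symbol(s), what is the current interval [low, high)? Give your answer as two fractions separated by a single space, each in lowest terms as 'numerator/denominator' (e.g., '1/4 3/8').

Answer: 1/2 7/10

Derivation:
Step 1: interval [0/1, 1/1), width = 1/1 - 0/1 = 1/1
  'c': [0/1 + 1/1*0/1, 0/1 + 1/1*3/10) = [0/1, 3/10)
  'f': [0/1 + 1/1*3/10, 0/1 + 1/1*1/2) = [3/10, 1/2)
  'e': [0/1 + 1/1*1/2, 0/1 + 1/1*7/10) = [1/2, 7/10) <- contains code 67/100
  'a': [0/1 + 1/1*7/10, 0/1 + 1/1*1/1) = [7/10, 1/1)
  emit 'e', narrow to [1/2, 7/10)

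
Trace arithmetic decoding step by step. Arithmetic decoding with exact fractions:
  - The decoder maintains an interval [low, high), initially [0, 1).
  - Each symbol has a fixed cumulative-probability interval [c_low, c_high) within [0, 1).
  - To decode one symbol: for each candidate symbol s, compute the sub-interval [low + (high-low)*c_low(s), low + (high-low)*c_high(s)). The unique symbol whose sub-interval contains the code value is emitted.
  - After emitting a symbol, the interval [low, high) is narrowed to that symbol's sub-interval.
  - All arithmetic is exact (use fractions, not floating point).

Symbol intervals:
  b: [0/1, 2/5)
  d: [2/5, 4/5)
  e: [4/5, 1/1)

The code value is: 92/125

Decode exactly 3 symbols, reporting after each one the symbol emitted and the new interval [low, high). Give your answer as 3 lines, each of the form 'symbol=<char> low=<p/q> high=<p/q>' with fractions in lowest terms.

Answer: symbol=d low=2/5 high=4/5
symbol=e low=18/25 high=4/5
symbol=b low=18/25 high=94/125

Derivation:
Step 1: interval [0/1, 1/1), width = 1/1 - 0/1 = 1/1
  'b': [0/1 + 1/1*0/1, 0/1 + 1/1*2/5) = [0/1, 2/5)
  'd': [0/1 + 1/1*2/5, 0/1 + 1/1*4/5) = [2/5, 4/5) <- contains code 92/125
  'e': [0/1 + 1/1*4/5, 0/1 + 1/1*1/1) = [4/5, 1/1)
  emit 'd', narrow to [2/5, 4/5)
Step 2: interval [2/5, 4/5), width = 4/5 - 2/5 = 2/5
  'b': [2/5 + 2/5*0/1, 2/5 + 2/5*2/5) = [2/5, 14/25)
  'd': [2/5 + 2/5*2/5, 2/5 + 2/5*4/5) = [14/25, 18/25)
  'e': [2/5 + 2/5*4/5, 2/5 + 2/5*1/1) = [18/25, 4/5) <- contains code 92/125
  emit 'e', narrow to [18/25, 4/5)
Step 3: interval [18/25, 4/5), width = 4/5 - 18/25 = 2/25
  'b': [18/25 + 2/25*0/1, 18/25 + 2/25*2/5) = [18/25, 94/125) <- contains code 92/125
  'd': [18/25 + 2/25*2/5, 18/25 + 2/25*4/5) = [94/125, 98/125)
  'e': [18/25 + 2/25*4/5, 18/25 + 2/25*1/1) = [98/125, 4/5)
  emit 'b', narrow to [18/25, 94/125)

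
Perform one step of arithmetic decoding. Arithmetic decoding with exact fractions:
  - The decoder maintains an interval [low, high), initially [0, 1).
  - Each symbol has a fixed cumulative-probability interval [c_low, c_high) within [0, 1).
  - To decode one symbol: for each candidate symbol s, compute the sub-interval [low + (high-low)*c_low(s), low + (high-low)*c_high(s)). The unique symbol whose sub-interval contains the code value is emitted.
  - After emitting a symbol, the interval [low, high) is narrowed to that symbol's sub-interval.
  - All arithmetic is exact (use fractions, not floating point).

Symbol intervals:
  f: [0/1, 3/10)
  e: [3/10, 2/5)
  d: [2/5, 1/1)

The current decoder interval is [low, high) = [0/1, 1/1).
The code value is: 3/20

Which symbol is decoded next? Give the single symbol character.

Interval width = high − low = 1/1 − 0/1 = 1/1
Scaled code = (code − low) / width = (3/20 − 0/1) / 1/1 = 3/20
  f: [0/1, 3/10) ← scaled code falls here ✓
  e: [3/10, 2/5) 
  d: [2/5, 1/1) 

Answer: f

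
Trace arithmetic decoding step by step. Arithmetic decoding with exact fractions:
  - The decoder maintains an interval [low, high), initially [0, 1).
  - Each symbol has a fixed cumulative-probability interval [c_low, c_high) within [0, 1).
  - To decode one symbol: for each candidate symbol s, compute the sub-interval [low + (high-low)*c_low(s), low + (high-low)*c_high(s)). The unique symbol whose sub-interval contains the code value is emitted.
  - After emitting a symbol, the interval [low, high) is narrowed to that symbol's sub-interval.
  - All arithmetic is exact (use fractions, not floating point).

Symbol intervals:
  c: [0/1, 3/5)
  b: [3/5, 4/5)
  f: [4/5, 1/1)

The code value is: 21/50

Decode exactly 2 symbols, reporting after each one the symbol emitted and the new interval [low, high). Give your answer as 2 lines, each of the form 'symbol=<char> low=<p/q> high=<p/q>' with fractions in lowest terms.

Answer: symbol=c low=0/1 high=3/5
symbol=b low=9/25 high=12/25

Derivation:
Step 1: interval [0/1, 1/1), width = 1/1 - 0/1 = 1/1
  'c': [0/1 + 1/1*0/1, 0/1 + 1/1*3/5) = [0/1, 3/5) <- contains code 21/50
  'b': [0/1 + 1/1*3/5, 0/1 + 1/1*4/5) = [3/5, 4/5)
  'f': [0/1 + 1/1*4/5, 0/1 + 1/1*1/1) = [4/5, 1/1)
  emit 'c', narrow to [0/1, 3/5)
Step 2: interval [0/1, 3/5), width = 3/5 - 0/1 = 3/5
  'c': [0/1 + 3/5*0/1, 0/1 + 3/5*3/5) = [0/1, 9/25)
  'b': [0/1 + 3/5*3/5, 0/1 + 3/5*4/5) = [9/25, 12/25) <- contains code 21/50
  'f': [0/1 + 3/5*4/5, 0/1 + 3/5*1/1) = [12/25, 3/5)
  emit 'b', narrow to [9/25, 12/25)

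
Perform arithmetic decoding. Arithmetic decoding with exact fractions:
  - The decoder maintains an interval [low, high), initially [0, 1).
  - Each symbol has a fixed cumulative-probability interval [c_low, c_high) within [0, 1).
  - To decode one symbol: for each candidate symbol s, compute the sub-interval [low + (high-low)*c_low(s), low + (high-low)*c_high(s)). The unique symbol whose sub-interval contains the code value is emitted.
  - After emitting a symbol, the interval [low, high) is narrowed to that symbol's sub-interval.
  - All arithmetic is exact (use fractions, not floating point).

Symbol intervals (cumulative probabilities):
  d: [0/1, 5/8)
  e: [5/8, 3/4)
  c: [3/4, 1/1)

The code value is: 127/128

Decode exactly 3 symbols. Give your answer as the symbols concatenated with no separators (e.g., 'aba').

Answer: ccc

Derivation:
Step 1: interval [0/1, 1/1), width = 1/1 - 0/1 = 1/1
  'd': [0/1 + 1/1*0/1, 0/1 + 1/1*5/8) = [0/1, 5/8)
  'e': [0/1 + 1/1*5/8, 0/1 + 1/1*3/4) = [5/8, 3/4)
  'c': [0/1 + 1/1*3/4, 0/1 + 1/1*1/1) = [3/4, 1/1) <- contains code 127/128
  emit 'c', narrow to [3/4, 1/1)
Step 2: interval [3/4, 1/1), width = 1/1 - 3/4 = 1/4
  'd': [3/4 + 1/4*0/1, 3/4 + 1/4*5/8) = [3/4, 29/32)
  'e': [3/4 + 1/4*5/8, 3/4 + 1/4*3/4) = [29/32, 15/16)
  'c': [3/4 + 1/4*3/4, 3/4 + 1/4*1/1) = [15/16, 1/1) <- contains code 127/128
  emit 'c', narrow to [15/16, 1/1)
Step 3: interval [15/16, 1/1), width = 1/1 - 15/16 = 1/16
  'd': [15/16 + 1/16*0/1, 15/16 + 1/16*5/8) = [15/16, 125/128)
  'e': [15/16 + 1/16*5/8, 15/16 + 1/16*3/4) = [125/128, 63/64)
  'c': [15/16 + 1/16*3/4, 15/16 + 1/16*1/1) = [63/64, 1/1) <- contains code 127/128
  emit 'c', narrow to [63/64, 1/1)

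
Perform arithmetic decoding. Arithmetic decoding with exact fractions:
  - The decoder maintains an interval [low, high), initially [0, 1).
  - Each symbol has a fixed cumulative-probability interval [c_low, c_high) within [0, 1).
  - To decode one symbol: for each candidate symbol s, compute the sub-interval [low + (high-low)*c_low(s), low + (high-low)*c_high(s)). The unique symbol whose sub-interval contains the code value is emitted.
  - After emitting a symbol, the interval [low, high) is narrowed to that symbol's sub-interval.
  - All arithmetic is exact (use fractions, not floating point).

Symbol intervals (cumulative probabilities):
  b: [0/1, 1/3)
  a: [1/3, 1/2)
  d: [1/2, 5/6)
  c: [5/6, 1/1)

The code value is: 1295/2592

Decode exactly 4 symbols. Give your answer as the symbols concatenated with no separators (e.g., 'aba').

Answer: accc

Derivation:
Step 1: interval [0/1, 1/1), width = 1/1 - 0/1 = 1/1
  'b': [0/1 + 1/1*0/1, 0/1 + 1/1*1/3) = [0/1, 1/3)
  'a': [0/1 + 1/1*1/3, 0/1 + 1/1*1/2) = [1/3, 1/2) <- contains code 1295/2592
  'd': [0/1 + 1/1*1/2, 0/1 + 1/1*5/6) = [1/2, 5/6)
  'c': [0/1 + 1/1*5/6, 0/1 + 1/1*1/1) = [5/6, 1/1)
  emit 'a', narrow to [1/3, 1/2)
Step 2: interval [1/3, 1/2), width = 1/2 - 1/3 = 1/6
  'b': [1/3 + 1/6*0/1, 1/3 + 1/6*1/3) = [1/3, 7/18)
  'a': [1/3 + 1/6*1/3, 1/3 + 1/6*1/2) = [7/18, 5/12)
  'd': [1/3 + 1/6*1/2, 1/3 + 1/6*5/6) = [5/12, 17/36)
  'c': [1/3 + 1/6*5/6, 1/3 + 1/6*1/1) = [17/36, 1/2) <- contains code 1295/2592
  emit 'c', narrow to [17/36, 1/2)
Step 3: interval [17/36, 1/2), width = 1/2 - 17/36 = 1/36
  'b': [17/36 + 1/36*0/1, 17/36 + 1/36*1/3) = [17/36, 13/27)
  'a': [17/36 + 1/36*1/3, 17/36 + 1/36*1/2) = [13/27, 35/72)
  'd': [17/36 + 1/36*1/2, 17/36 + 1/36*5/6) = [35/72, 107/216)
  'c': [17/36 + 1/36*5/6, 17/36 + 1/36*1/1) = [107/216, 1/2) <- contains code 1295/2592
  emit 'c', narrow to [107/216, 1/2)
Step 4: interval [107/216, 1/2), width = 1/2 - 107/216 = 1/216
  'b': [107/216 + 1/216*0/1, 107/216 + 1/216*1/3) = [107/216, 161/324)
  'a': [107/216 + 1/216*1/3, 107/216 + 1/216*1/2) = [161/324, 215/432)
  'd': [107/216 + 1/216*1/2, 107/216 + 1/216*5/6) = [215/432, 647/1296)
  'c': [107/216 + 1/216*5/6, 107/216 + 1/216*1/1) = [647/1296, 1/2) <- contains code 1295/2592
  emit 'c', narrow to [647/1296, 1/2)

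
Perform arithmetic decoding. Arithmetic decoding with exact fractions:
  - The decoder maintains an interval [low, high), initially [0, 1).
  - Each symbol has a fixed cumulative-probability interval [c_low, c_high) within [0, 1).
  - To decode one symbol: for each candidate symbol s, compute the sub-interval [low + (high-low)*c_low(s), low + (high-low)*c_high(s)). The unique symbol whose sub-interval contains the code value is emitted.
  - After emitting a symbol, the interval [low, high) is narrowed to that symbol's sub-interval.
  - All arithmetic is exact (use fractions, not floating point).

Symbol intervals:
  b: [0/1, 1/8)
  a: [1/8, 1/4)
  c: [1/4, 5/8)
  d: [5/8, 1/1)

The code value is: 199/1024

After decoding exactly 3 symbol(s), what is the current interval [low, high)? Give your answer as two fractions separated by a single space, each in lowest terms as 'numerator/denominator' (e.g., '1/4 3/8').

Answer: 95/512 13/64

Derivation:
Step 1: interval [0/1, 1/1), width = 1/1 - 0/1 = 1/1
  'b': [0/1 + 1/1*0/1, 0/1 + 1/1*1/8) = [0/1, 1/8)
  'a': [0/1 + 1/1*1/8, 0/1 + 1/1*1/4) = [1/8, 1/4) <- contains code 199/1024
  'c': [0/1 + 1/1*1/4, 0/1 + 1/1*5/8) = [1/4, 5/8)
  'd': [0/1 + 1/1*5/8, 0/1 + 1/1*1/1) = [5/8, 1/1)
  emit 'a', narrow to [1/8, 1/4)
Step 2: interval [1/8, 1/4), width = 1/4 - 1/8 = 1/8
  'b': [1/8 + 1/8*0/1, 1/8 + 1/8*1/8) = [1/8, 9/64)
  'a': [1/8 + 1/8*1/8, 1/8 + 1/8*1/4) = [9/64, 5/32)
  'c': [1/8 + 1/8*1/4, 1/8 + 1/8*5/8) = [5/32, 13/64) <- contains code 199/1024
  'd': [1/8 + 1/8*5/8, 1/8 + 1/8*1/1) = [13/64, 1/4)
  emit 'c', narrow to [5/32, 13/64)
Step 3: interval [5/32, 13/64), width = 13/64 - 5/32 = 3/64
  'b': [5/32 + 3/64*0/1, 5/32 + 3/64*1/8) = [5/32, 83/512)
  'a': [5/32 + 3/64*1/8, 5/32 + 3/64*1/4) = [83/512, 43/256)
  'c': [5/32 + 3/64*1/4, 5/32 + 3/64*5/8) = [43/256, 95/512)
  'd': [5/32 + 3/64*5/8, 5/32 + 3/64*1/1) = [95/512, 13/64) <- contains code 199/1024
  emit 'd', narrow to [95/512, 13/64)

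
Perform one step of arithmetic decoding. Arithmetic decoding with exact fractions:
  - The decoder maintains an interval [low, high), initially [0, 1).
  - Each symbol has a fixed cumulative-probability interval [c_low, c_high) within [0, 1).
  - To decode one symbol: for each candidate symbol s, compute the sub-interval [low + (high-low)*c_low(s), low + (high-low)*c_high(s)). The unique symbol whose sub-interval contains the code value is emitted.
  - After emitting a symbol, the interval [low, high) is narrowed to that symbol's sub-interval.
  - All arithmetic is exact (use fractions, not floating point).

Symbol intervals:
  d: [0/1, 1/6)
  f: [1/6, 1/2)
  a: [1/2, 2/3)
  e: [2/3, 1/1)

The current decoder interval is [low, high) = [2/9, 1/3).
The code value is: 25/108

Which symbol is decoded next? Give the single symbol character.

Answer: d

Derivation:
Interval width = high − low = 1/3 − 2/9 = 1/9
Scaled code = (code − low) / width = (25/108 − 2/9) / 1/9 = 1/12
  d: [0/1, 1/6) ← scaled code falls here ✓
  f: [1/6, 1/2) 
  a: [1/2, 2/3) 
  e: [2/3, 1/1) 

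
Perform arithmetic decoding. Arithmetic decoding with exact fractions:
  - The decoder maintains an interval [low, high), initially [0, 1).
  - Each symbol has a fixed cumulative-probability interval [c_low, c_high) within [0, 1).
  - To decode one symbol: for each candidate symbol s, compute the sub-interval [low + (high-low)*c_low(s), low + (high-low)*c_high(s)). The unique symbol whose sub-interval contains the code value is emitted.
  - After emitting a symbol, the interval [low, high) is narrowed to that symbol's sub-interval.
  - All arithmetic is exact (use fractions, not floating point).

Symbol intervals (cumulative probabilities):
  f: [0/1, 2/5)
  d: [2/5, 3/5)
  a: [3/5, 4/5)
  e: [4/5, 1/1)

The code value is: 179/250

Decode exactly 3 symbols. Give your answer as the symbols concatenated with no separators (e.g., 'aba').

Step 1: interval [0/1, 1/1), width = 1/1 - 0/1 = 1/1
  'f': [0/1 + 1/1*0/1, 0/1 + 1/1*2/5) = [0/1, 2/5)
  'd': [0/1 + 1/1*2/5, 0/1 + 1/1*3/5) = [2/5, 3/5)
  'a': [0/1 + 1/1*3/5, 0/1 + 1/1*4/5) = [3/5, 4/5) <- contains code 179/250
  'e': [0/1 + 1/1*4/5, 0/1 + 1/1*1/1) = [4/5, 1/1)
  emit 'a', narrow to [3/5, 4/5)
Step 2: interval [3/5, 4/5), width = 4/5 - 3/5 = 1/5
  'f': [3/5 + 1/5*0/1, 3/5 + 1/5*2/5) = [3/5, 17/25)
  'd': [3/5 + 1/5*2/5, 3/5 + 1/5*3/5) = [17/25, 18/25) <- contains code 179/250
  'a': [3/5 + 1/5*3/5, 3/5 + 1/5*4/5) = [18/25, 19/25)
  'e': [3/5 + 1/5*4/5, 3/5 + 1/5*1/1) = [19/25, 4/5)
  emit 'd', narrow to [17/25, 18/25)
Step 3: interval [17/25, 18/25), width = 18/25 - 17/25 = 1/25
  'f': [17/25 + 1/25*0/1, 17/25 + 1/25*2/5) = [17/25, 87/125)
  'd': [17/25 + 1/25*2/5, 17/25 + 1/25*3/5) = [87/125, 88/125)
  'a': [17/25 + 1/25*3/5, 17/25 + 1/25*4/5) = [88/125, 89/125)
  'e': [17/25 + 1/25*4/5, 17/25 + 1/25*1/1) = [89/125, 18/25) <- contains code 179/250
  emit 'e', narrow to [89/125, 18/25)

Answer: ade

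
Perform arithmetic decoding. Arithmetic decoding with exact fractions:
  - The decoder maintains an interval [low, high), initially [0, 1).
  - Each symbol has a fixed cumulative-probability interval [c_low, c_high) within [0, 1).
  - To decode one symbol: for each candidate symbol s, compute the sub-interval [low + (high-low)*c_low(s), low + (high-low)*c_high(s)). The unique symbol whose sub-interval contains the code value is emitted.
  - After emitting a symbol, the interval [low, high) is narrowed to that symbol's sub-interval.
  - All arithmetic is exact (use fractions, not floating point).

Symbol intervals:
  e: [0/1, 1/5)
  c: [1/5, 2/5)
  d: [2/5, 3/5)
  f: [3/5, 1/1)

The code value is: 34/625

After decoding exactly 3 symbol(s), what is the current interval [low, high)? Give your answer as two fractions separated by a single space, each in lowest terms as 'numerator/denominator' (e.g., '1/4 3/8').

Answer: 6/125 7/125

Derivation:
Step 1: interval [0/1, 1/1), width = 1/1 - 0/1 = 1/1
  'e': [0/1 + 1/1*0/1, 0/1 + 1/1*1/5) = [0/1, 1/5) <- contains code 34/625
  'c': [0/1 + 1/1*1/5, 0/1 + 1/1*2/5) = [1/5, 2/5)
  'd': [0/1 + 1/1*2/5, 0/1 + 1/1*3/5) = [2/5, 3/5)
  'f': [0/1 + 1/1*3/5, 0/1 + 1/1*1/1) = [3/5, 1/1)
  emit 'e', narrow to [0/1, 1/5)
Step 2: interval [0/1, 1/5), width = 1/5 - 0/1 = 1/5
  'e': [0/1 + 1/5*0/1, 0/1 + 1/5*1/5) = [0/1, 1/25)
  'c': [0/1 + 1/5*1/5, 0/1 + 1/5*2/5) = [1/25, 2/25) <- contains code 34/625
  'd': [0/1 + 1/5*2/5, 0/1 + 1/5*3/5) = [2/25, 3/25)
  'f': [0/1 + 1/5*3/5, 0/1 + 1/5*1/1) = [3/25, 1/5)
  emit 'c', narrow to [1/25, 2/25)
Step 3: interval [1/25, 2/25), width = 2/25 - 1/25 = 1/25
  'e': [1/25 + 1/25*0/1, 1/25 + 1/25*1/5) = [1/25, 6/125)
  'c': [1/25 + 1/25*1/5, 1/25 + 1/25*2/5) = [6/125, 7/125) <- contains code 34/625
  'd': [1/25 + 1/25*2/5, 1/25 + 1/25*3/5) = [7/125, 8/125)
  'f': [1/25 + 1/25*3/5, 1/25 + 1/25*1/1) = [8/125, 2/25)
  emit 'c', narrow to [6/125, 7/125)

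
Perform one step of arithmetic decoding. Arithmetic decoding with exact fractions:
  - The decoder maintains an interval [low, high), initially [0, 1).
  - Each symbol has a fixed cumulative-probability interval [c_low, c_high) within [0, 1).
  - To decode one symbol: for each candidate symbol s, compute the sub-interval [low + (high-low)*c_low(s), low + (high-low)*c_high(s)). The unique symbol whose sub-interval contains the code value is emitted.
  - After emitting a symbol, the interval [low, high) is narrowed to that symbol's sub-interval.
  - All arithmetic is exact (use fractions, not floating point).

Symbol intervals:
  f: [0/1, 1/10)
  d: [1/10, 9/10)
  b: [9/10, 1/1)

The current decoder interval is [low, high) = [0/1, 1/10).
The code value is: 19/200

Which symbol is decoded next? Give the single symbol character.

Interval width = high − low = 1/10 − 0/1 = 1/10
Scaled code = (code − low) / width = (19/200 − 0/1) / 1/10 = 19/20
  f: [0/1, 1/10) 
  d: [1/10, 9/10) 
  b: [9/10, 1/1) ← scaled code falls here ✓

Answer: b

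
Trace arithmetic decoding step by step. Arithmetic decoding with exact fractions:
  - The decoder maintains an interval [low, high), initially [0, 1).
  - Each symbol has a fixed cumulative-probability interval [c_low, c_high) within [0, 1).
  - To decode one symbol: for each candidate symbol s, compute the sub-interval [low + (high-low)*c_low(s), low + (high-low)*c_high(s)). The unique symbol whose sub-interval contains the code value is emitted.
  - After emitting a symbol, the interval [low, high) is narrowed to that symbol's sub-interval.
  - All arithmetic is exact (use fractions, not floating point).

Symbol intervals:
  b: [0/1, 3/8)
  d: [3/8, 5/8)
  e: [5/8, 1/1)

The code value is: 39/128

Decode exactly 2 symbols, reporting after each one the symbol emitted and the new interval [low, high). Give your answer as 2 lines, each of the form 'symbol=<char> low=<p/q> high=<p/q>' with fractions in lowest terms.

Step 1: interval [0/1, 1/1), width = 1/1 - 0/1 = 1/1
  'b': [0/1 + 1/1*0/1, 0/1 + 1/1*3/8) = [0/1, 3/8) <- contains code 39/128
  'd': [0/1 + 1/1*3/8, 0/1 + 1/1*5/8) = [3/8, 5/8)
  'e': [0/1 + 1/1*5/8, 0/1 + 1/1*1/1) = [5/8, 1/1)
  emit 'b', narrow to [0/1, 3/8)
Step 2: interval [0/1, 3/8), width = 3/8 - 0/1 = 3/8
  'b': [0/1 + 3/8*0/1, 0/1 + 3/8*3/8) = [0/1, 9/64)
  'd': [0/1 + 3/8*3/8, 0/1 + 3/8*5/8) = [9/64, 15/64)
  'e': [0/1 + 3/8*5/8, 0/1 + 3/8*1/1) = [15/64, 3/8) <- contains code 39/128
  emit 'e', narrow to [15/64, 3/8)

Answer: symbol=b low=0/1 high=3/8
symbol=e low=15/64 high=3/8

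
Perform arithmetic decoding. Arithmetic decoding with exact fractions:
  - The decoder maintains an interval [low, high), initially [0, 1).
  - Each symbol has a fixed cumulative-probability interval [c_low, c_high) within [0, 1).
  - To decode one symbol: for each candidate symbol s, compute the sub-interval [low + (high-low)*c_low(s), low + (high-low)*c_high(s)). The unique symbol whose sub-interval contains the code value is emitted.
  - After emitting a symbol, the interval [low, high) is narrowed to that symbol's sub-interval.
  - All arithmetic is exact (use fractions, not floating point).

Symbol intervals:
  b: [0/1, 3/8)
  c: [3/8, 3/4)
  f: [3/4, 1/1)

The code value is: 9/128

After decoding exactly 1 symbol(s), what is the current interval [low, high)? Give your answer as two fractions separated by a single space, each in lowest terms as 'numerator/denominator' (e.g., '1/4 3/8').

Step 1: interval [0/1, 1/1), width = 1/1 - 0/1 = 1/1
  'b': [0/1 + 1/1*0/1, 0/1 + 1/1*3/8) = [0/1, 3/8) <- contains code 9/128
  'c': [0/1 + 1/1*3/8, 0/1 + 1/1*3/4) = [3/8, 3/4)
  'f': [0/1 + 1/1*3/4, 0/1 + 1/1*1/1) = [3/4, 1/1)
  emit 'b', narrow to [0/1, 3/8)

Answer: 0/1 3/8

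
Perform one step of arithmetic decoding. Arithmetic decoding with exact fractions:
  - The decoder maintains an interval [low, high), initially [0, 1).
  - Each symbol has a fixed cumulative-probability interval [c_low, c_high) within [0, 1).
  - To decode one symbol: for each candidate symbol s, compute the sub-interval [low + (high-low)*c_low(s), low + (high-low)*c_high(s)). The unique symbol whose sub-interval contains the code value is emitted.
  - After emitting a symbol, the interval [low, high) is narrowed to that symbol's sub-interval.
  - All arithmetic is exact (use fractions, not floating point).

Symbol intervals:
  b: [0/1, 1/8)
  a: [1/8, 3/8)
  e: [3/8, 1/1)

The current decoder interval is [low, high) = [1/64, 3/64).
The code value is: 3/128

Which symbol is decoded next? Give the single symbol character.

Answer: a

Derivation:
Interval width = high − low = 3/64 − 1/64 = 1/32
Scaled code = (code − low) / width = (3/128 − 1/64) / 1/32 = 1/4
  b: [0/1, 1/8) 
  a: [1/8, 3/8) ← scaled code falls here ✓
  e: [3/8, 1/1) 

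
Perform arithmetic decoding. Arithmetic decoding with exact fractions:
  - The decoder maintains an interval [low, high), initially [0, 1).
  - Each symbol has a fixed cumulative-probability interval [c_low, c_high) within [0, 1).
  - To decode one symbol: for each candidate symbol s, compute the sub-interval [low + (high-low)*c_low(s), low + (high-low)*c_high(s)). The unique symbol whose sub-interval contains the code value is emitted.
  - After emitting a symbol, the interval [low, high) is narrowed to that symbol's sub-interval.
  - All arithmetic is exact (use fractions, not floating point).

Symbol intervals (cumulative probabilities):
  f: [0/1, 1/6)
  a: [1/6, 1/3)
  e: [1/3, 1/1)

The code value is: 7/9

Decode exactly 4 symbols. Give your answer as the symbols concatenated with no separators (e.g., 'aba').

Answer: eeea

Derivation:
Step 1: interval [0/1, 1/1), width = 1/1 - 0/1 = 1/1
  'f': [0/1 + 1/1*0/1, 0/1 + 1/1*1/6) = [0/1, 1/6)
  'a': [0/1 + 1/1*1/6, 0/1 + 1/1*1/3) = [1/6, 1/3)
  'e': [0/1 + 1/1*1/3, 0/1 + 1/1*1/1) = [1/3, 1/1) <- contains code 7/9
  emit 'e', narrow to [1/3, 1/1)
Step 2: interval [1/3, 1/1), width = 1/1 - 1/3 = 2/3
  'f': [1/3 + 2/3*0/1, 1/3 + 2/3*1/6) = [1/3, 4/9)
  'a': [1/3 + 2/3*1/6, 1/3 + 2/3*1/3) = [4/9, 5/9)
  'e': [1/3 + 2/3*1/3, 1/3 + 2/3*1/1) = [5/9, 1/1) <- contains code 7/9
  emit 'e', narrow to [5/9, 1/1)
Step 3: interval [5/9, 1/1), width = 1/1 - 5/9 = 4/9
  'f': [5/9 + 4/9*0/1, 5/9 + 4/9*1/6) = [5/9, 17/27)
  'a': [5/9 + 4/9*1/6, 5/9 + 4/9*1/3) = [17/27, 19/27)
  'e': [5/9 + 4/9*1/3, 5/9 + 4/9*1/1) = [19/27, 1/1) <- contains code 7/9
  emit 'e', narrow to [19/27, 1/1)
Step 4: interval [19/27, 1/1), width = 1/1 - 19/27 = 8/27
  'f': [19/27 + 8/27*0/1, 19/27 + 8/27*1/6) = [19/27, 61/81)
  'a': [19/27 + 8/27*1/6, 19/27 + 8/27*1/3) = [61/81, 65/81) <- contains code 7/9
  'e': [19/27 + 8/27*1/3, 19/27 + 8/27*1/1) = [65/81, 1/1)
  emit 'a', narrow to [61/81, 65/81)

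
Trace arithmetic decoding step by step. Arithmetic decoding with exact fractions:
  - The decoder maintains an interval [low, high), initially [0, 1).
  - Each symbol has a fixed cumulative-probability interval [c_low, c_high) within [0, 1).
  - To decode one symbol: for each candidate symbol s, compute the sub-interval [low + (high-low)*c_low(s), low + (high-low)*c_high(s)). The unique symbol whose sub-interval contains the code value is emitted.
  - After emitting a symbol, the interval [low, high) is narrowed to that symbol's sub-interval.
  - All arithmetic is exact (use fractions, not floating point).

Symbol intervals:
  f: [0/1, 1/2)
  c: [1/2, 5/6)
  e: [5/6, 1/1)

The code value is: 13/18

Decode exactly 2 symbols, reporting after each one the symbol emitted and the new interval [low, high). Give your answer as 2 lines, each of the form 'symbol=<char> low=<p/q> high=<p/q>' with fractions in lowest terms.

Answer: symbol=c low=1/2 high=5/6
symbol=c low=2/3 high=7/9

Derivation:
Step 1: interval [0/1, 1/1), width = 1/1 - 0/1 = 1/1
  'f': [0/1 + 1/1*0/1, 0/1 + 1/1*1/2) = [0/1, 1/2)
  'c': [0/1 + 1/1*1/2, 0/1 + 1/1*5/6) = [1/2, 5/6) <- contains code 13/18
  'e': [0/1 + 1/1*5/6, 0/1 + 1/1*1/1) = [5/6, 1/1)
  emit 'c', narrow to [1/2, 5/6)
Step 2: interval [1/2, 5/6), width = 5/6 - 1/2 = 1/3
  'f': [1/2 + 1/3*0/1, 1/2 + 1/3*1/2) = [1/2, 2/3)
  'c': [1/2 + 1/3*1/2, 1/2 + 1/3*5/6) = [2/3, 7/9) <- contains code 13/18
  'e': [1/2 + 1/3*5/6, 1/2 + 1/3*1/1) = [7/9, 5/6)
  emit 'c', narrow to [2/3, 7/9)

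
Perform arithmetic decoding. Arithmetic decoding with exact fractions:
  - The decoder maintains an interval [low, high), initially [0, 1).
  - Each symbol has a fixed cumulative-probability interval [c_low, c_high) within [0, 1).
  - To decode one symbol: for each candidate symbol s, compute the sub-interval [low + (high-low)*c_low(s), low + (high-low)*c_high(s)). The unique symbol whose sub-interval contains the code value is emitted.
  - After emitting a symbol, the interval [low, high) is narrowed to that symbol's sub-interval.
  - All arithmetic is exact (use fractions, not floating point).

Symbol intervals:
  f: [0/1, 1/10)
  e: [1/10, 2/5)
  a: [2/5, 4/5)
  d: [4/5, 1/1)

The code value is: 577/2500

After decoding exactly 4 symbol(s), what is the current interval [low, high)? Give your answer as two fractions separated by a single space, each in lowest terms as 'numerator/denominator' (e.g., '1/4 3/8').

Answer: 287/1250 29/125

Derivation:
Step 1: interval [0/1, 1/1), width = 1/1 - 0/1 = 1/1
  'f': [0/1 + 1/1*0/1, 0/1 + 1/1*1/10) = [0/1, 1/10)
  'e': [0/1 + 1/1*1/10, 0/1 + 1/1*2/5) = [1/10, 2/5) <- contains code 577/2500
  'a': [0/1 + 1/1*2/5, 0/1 + 1/1*4/5) = [2/5, 4/5)
  'd': [0/1 + 1/1*4/5, 0/1 + 1/1*1/1) = [4/5, 1/1)
  emit 'e', narrow to [1/10, 2/5)
Step 2: interval [1/10, 2/5), width = 2/5 - 1/10 = 3/10
  'f': [1/10 + 3/10*0/1, 1/10 + 3/10*1/10) = [1/10, 13/100)
  'e': [1/10 + 3/10*1/10, 1/10 + 3/10*2/5) = [13/100, 11/50)
  'a': [1/10 + 3/10*2/5, 1/10 + 3/10*4/5) = [11/50, 17/50) <- contains code 577/2500
  'd': [1/10 + 3/10*4/5, 1/10 + 3/10*1/1) = [17/50, 2/5)
  emit 'a', narrow to [11/50, 17/50)
Step 3: interval [11/50, 17/50), width = 17/50 - 11/50 = 3/25
  'f': [11/50 + 3/25*0/1, 11/50 + 3/25*1/10) = [11/50, 29/125) <- contains code 577/2500
  'e': [11/50 + 3/25*1/10, 11/50 + 3/25*2/5) = [29/125, 67/250)
  'a': [11/50 + 3/25*2/5, 11/50 + 3/25*4/5) = [67/250, 79/250)
  'd': [11/50 + 3/25*4/5, 11/50 + 3/25*1/1) = [79/250, 17/50)
  emit 'f', narrow to [11/50, 29/125)
Step 4: interval [11/50, 29/125), width = 29/125 - 11/50 = 3/250
  'f': [11/50 + 3/250*0/1, 11/50 + 3/250*1/10) = [11/50, 553/2500)
  'e': [11/50 + 3/250*1/10, 11/50 + 3/250*2/5) = [553/2500, 281/1250)
  'a': [11/50 + 3/250*2/5, 11/50 + 3/250*4/5) = [281/1250, 287/1250)
  'd': [11/50 + 3/250*4/5, 11/50 + 3/250*1/1) = [287/1250, 29/125) <- contains code 577/2500
  emit 'd', narrow to [287/1250, 29/125)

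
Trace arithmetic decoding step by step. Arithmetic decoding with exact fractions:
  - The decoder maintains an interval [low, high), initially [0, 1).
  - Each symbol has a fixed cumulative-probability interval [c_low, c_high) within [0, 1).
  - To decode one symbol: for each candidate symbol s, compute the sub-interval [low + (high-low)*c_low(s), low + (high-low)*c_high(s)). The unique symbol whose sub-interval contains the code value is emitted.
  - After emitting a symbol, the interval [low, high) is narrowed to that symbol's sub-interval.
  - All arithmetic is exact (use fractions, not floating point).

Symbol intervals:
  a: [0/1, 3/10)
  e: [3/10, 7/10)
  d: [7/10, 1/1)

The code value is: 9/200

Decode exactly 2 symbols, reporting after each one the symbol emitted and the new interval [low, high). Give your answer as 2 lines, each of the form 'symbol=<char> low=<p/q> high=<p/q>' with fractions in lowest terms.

Step 1: interval [0/1, 1/1), width = 1/1 - 0/1 = 1/1
  'a': [0/1 + 1/1*0/1, 0/1 + 1/1*3/10) = [0/1, 3/10) <- contains code 9/200
  'e': [0/1 + 1/1*3/10, 0/1 + 1/1*7/10) = [3/10, 7/10)
  'd': [0/1 + 1/1*7/10, 0/1 + 1/1*1/1) = [7/10, 1/1)
  emit 'a', narrow to [0/1, 3/10)
Step 2: interval [0/1, 3/10), width = 3/10 - 0/1 = 3/10
  'a': [0/1 + 3/10*0/1, 0/1 + 3/10*3/10) = [0/1, 9/100) <- contains code 9/200
  'e': [0/1 + 3/10*3/10, 0/1 + 3/10*7/10) = [9/100, 21/100)
  'd': [0/1 + 3/10*7/10, 0/1 + 3/10*1/1) = [21/100, 3/10)
  emit 'a', narrow to [0/1, 9/100)

Answer: symbol=a low=0/1 high=3/10
symbol=a low=0/1 high=9/100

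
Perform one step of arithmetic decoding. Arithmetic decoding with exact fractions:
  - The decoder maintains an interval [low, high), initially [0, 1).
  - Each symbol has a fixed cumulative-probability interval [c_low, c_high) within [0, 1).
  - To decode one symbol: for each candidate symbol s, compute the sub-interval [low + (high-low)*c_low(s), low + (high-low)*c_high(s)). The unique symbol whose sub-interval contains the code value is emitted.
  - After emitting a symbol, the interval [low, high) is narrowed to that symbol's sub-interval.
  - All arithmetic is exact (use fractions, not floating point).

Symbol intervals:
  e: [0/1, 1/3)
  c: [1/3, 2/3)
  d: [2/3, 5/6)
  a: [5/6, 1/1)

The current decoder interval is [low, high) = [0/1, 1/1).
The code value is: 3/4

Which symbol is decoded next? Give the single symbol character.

Answer: d

Derivation:
Interval width = high − low = 1/1 − 0/1 = 1/1
Scaled code = (code − low) / width = (3/4 − 0/1) / 1/1 = 3/4
  e: [0/1, 1/3) 
  c: [1/3, 2/3) 
  d: [2/3, 5/6) ← scaled code falls here ✓
  a: [5/6, 1/1) 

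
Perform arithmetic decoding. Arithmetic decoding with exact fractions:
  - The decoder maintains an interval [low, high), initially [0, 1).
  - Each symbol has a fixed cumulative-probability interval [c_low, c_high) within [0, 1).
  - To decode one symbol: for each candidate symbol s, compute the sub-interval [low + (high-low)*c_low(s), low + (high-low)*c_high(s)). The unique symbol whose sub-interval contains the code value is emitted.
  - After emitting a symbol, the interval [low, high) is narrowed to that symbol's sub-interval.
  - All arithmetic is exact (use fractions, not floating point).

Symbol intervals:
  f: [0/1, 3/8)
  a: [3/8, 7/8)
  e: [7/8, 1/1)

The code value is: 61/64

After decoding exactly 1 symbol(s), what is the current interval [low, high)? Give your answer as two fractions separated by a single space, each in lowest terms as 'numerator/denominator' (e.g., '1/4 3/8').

Step 1: interval [0/1, 1/1), width = 1/1 - 0/1 = 1/1
  'f': [0/1 + 1/1*0/1, 0/1 + 1/1*3/8) = [0/1, 3/8)
  'a': [0/1 + 1/1*3/8, 0/1 + 1/1*7/8) = [3/8, 7/8)
  'e': [0/1 + 1/1*7/8, 0/1 + 1/1*1/1) = [7/8, 1/1) <- contains code 61/64
  emit 'e', narrow to [7/8, 1/1)

Answer: 7/8 1/1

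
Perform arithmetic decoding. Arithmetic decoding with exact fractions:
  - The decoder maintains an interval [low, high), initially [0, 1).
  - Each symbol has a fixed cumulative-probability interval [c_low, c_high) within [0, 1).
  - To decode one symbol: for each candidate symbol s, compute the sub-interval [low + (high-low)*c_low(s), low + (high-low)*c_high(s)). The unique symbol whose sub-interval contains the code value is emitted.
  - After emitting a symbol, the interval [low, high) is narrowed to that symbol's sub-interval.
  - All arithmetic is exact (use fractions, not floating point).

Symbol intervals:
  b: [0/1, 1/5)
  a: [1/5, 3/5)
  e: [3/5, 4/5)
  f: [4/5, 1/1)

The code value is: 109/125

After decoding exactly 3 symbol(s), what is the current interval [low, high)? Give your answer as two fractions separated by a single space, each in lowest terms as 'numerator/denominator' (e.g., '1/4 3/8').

Answer: 107/125 111/125

Derivation:
Step 1: interval [0/1, 1/1), width = 1/1 - 0/1 = 1/1
  'b': [0/1 + 1/1*0/1, 0/1 + 1/1*1/5) = [0/1, 1/5)
  'a': [0/1 + 1/1*1/5, 0/1 + 1/1*3/5) = [1/5, 3/5)
  'e': [0/1 + 1/1*3/5, 0/1 + 1/1*4/5) = [3/5, 4/5)
  'f': [0/1 + 1/1*4/5, 0/1 + 1/1*1/1) = [4/5, 1/1) <- contains code 109/125
  emit 'f', narrow to [4/5, 1/1)
Step 2: interval [4/5, 1/1), width = 1/1 - 4/5 = 1/5
  'b': [4/5 + 1/5*0/1, 4/5 + 1/5*1/5) = [4/5, 21/25)
  'a': [4/5 + 1/5*1/5, 4/5 + 1/5*3/5) = [21/25, 23/25) <- contains code 109/125
  'e': [4/5 + 1/5*3/5, 4/5 + 1/5*4/5) = [23/25, 24/25)
  'f': [4/5 + 1/5*4/5, 4/5 + 1/5*1/1) = [24/25, 1/1)
  emit 'a', narrow to [21/25, 23/25)
Step 3: interval [21/25, 23/25), width = 23/25 - 21/25 = 2/25
  'b': [21/25 + 2/25*0/1, 21/25 + 2/25*1/5) = [21/25, 107/125)
  'a': [21/25 + 2/25*1/5, 21/25 + 2/25*3/5) = [107/125, 111/125) <- contains code 109/125
  'e': [21/25 + 2/25*3/5, 21/25 + 2/25*4/5) = [111/125, 113/125)
  'f': [21/25 + 2/25*4/5, 21/25 + 2/25*1/1) = [113/125, 23/25)
  emit 'a', narrow to [107/125, 111/125)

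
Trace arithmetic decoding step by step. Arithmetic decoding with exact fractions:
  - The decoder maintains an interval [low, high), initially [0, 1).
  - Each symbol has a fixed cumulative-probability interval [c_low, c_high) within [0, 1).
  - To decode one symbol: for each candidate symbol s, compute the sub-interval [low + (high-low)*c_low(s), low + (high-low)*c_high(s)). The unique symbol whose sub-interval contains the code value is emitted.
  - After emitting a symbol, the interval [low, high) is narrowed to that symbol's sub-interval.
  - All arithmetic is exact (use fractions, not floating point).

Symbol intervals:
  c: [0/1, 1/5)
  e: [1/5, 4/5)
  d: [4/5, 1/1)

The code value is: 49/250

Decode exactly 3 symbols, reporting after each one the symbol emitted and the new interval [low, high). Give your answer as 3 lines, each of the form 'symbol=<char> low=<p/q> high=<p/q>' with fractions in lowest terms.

Step 1: interval [0/1, 1/1), width = 1/1 - 0/1 = 1/1
  'c': [0/1 + 1/1*0/1, 0/1 + 1/1*1/5) = [0/1, 1/5) <- contains code 49/250
  'e': [0/1 + 1/1*1/5, 0/1 + 1/1*4/5) = [1/5, 4/5)
  'd': [0/1 + 1/1*4/5, 0/1 + 1/1*1/1) = [4/5, 1/1)
  emit 'c', narrow to [0/1, 1/5)
Step 2: interval [0/1, 1/5), width = 1/5 - 0/1 = 1/5
  'c': [0/1 + 1/5*0/1, 0/1 + 1/5*1/5) = [0/1, 1/25)
  'e': [0/1 + 1/5*1/5, 0/1 + 1/5*4/5) = [1/25, 4/25)
  'd': [0/1 + 1/5*4/5, 0/1 + 1/5*1/1) = [4/25, 1/5) <- contains code 49/250
  emit 'd', narrow to [4/25, 1/5)
Step 3: interval [4/25, 1/5), width = 1/5 - 4/25 = 1/25
  'c': [4/25 + 1/25*0/1, 4/25 + 1/25*1/5) = [4/25, 21/125)
  'e': [4/25 + 1/25*1/5, 4/25 + 1/25*4/5) = [21/125, 24/125)
  'd': [4/25 + 1/25*4/5, 4/25 + 1/25*1/1) = [24/125, 1/5) <- contains code 49/250
  emit 'd', narrow to [24/125, 1/5)

Answer: symbol=c low=0/1 high=1/5
symbol=d low=4/25 high=1/5
symbol=d low=24/125 high=1/5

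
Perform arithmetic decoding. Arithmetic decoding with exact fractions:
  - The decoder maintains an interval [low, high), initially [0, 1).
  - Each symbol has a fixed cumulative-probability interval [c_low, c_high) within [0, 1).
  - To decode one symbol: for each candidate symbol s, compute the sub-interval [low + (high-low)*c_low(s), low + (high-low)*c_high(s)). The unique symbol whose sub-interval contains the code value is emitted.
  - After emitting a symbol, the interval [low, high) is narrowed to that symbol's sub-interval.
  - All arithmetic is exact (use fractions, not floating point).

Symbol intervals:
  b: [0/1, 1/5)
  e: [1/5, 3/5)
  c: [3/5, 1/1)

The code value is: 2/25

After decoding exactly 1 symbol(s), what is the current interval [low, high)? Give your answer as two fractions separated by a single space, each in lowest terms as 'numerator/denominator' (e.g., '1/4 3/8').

Answer: 0/1 1/5

Derivation:
Step 1: interval [0/1, 1/1), width = 1/1 - 0/1 = 1/1
  'b': [0/1 + 1/1*0/1, 0/1 + 1/1*1/5) = [0/1, 1/5) <- contains code 2/25
  'e': [0/1 + 1/1*1/5, 0/1 + 1/1*3/5) = [1/5, 3/5)
  'c': [0/1 + 1/1*3/5, 0/1 + 1/1*1/1) = [3/5, 1/1)
  emit 'b', narrow to [0/1, 1/5)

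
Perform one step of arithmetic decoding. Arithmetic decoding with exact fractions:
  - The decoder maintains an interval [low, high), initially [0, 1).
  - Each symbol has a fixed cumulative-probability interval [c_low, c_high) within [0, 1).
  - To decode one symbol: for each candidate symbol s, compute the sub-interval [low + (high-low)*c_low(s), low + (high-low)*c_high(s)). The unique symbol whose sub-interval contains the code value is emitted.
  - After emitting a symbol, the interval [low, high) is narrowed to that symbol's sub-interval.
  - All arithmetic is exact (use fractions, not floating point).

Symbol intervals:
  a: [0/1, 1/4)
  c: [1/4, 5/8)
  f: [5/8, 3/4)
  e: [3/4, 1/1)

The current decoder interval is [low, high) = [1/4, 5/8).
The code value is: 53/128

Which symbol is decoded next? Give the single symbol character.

Interval width = high − low = 5/8 − 1/4 = 3/8
Scaled code = (code − low) / width = (53/128 − 1/4) / 3/8 = 7/16
  a: [0/1, 1/4) 
  c: [1/4, 5/8) ← scaled code falls here ✓
  f: [5/8, 3/4) 
  e: [3/4, 1/1) 

Answer: c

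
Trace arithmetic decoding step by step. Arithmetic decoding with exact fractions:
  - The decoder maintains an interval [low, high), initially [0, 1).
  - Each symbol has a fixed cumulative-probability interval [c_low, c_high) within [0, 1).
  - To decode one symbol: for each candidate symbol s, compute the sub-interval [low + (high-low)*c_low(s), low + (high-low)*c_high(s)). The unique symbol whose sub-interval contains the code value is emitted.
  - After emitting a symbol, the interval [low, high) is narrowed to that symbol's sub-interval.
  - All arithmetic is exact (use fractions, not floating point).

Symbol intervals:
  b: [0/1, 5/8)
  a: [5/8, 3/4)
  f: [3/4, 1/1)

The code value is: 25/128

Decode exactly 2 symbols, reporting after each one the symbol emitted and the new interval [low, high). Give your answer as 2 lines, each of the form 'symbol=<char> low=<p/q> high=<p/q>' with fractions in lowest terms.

Answer: symbol=b low=0/1 high=5/8
symbol=b low=0/1 high=25/64

Derivation:
Step 1: interval [0/1, 1/1), width = 1/1 - 0/1 = 1/1
  'b': [0/1 + 1/1*0/1, 0/1 + 1/1*5/8) = [0/1, 5/8) <- contains code 25/128
  'a': [0/1 + 1/1*5/8, 0/1 + 1/1*3/4) = [5/8, 3/4)
  'f': [0/1 + 1/1*3/4, 0/1 + 1/1*1/1) = [3/4, 1/1)
  emit 'b', narrow to [0/1, 5/8)
Step 2: interval [0/1, 5/8), width = 5/8 - 0/1 = 5/8
  'b': [0/1 + 5/8*0/1, 0/1 + 5/8*5/8) = [0/1, 25/64) <- contains code 25/128
  'a': [0/1 + 5/8*5/8, 0/1 + 5/8*3/4) = [25/64, 15/32)
  'f': [0/1 + 5/8*3/4, 0/1 + 5/8*1/1) = [15/32, 5/8)
  emit 'b', narrow to [0/1, 25/64)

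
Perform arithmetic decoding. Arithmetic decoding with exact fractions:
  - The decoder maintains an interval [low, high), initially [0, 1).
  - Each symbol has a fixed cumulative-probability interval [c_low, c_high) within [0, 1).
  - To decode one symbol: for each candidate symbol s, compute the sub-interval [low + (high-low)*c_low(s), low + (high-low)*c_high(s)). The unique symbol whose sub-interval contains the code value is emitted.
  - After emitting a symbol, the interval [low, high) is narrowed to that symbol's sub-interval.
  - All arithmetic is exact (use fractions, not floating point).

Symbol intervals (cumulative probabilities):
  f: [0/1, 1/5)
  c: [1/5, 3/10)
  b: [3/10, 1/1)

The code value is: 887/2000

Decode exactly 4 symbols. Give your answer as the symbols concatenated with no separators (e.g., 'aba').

Step 1: interval [0/1, 1/1), width = 1/1 - 0/1 = 1/1
  'f': [0/1 + 1/1*0/1, 0/1 + 1/1*1/5) = [0/1, 1/5)
  'c': [0/1 + 1/1*1/5, 0/1 + 1/1*3/10) = [1/5, 3/10)
  'b': [0/1 + 1/1*3/10, 0/1 + 1/1*1/1) = [3/10, 1/1) <- contains code 887/2000
  emit 'b', narrow to [3/10, 1/1)
Step 2: interval [3/10, 1/1), width = 1/1 - 3/10 = 7/10
  'f': [3/10 + 7/10*0/1, 3/10 + 7/10*1/5) = [3/10, 11/25)
  'c': [3/10 + 7/10*1/5, 3/10 + 7/10*3/10) = [11/25, 51/100) <- contains code 887/2000
  'b': [3/10 + 7/10*3/10, 3/10 + 7/10*1/1) = [51/100, 1/1)
  emit 'c', narrow to [11/25, 51/100)
Step 3: interval [11/25, 51/100), width = 51/100 - 11/25 = 7/100
  'f': [11/25 + 7/100*0/1, 11/25 + 7/100*1/5) = [11/25, 227/500) <- contains code 887/2000
  'c': [11/25 + 7/100*1/5, 11/25 + 7/100*3/10) = [227/500, 461/1000)
  'b': [11/25 + 7/100*3/10, 11/25 + 7/100*1/1) = [461/1000, 51/100)
  emit 'f', narrow to [11/25, 227/500)
Step 4: interval [11/25, 227/500), width = 227/500 - 11/25 = 7/500
  'f': [11/25 + 7/500*0/1, 11/25 + 7/500*1/5) = [11/25, 1107/2500)
  'c': [11/25 + 7/500*1/5, 11/25 + 7/500*3/10) = [1107/2500, 2221/5000) <- contains code 887/2000
  'b': [11/25 + 7/500*3/10, 11/25 + 7/500*1/1) = [2221/5000, 227/500)
  emit 'c', narrow to [1107/2500, 2221/5000)

Answer: bcfc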